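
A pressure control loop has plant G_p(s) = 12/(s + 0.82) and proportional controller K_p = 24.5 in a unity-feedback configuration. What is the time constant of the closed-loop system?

Closed-loop transfer function: T(s) = K_p·G_p(s)/(1 + K_p·G_p(s)) = 294/(s + 0.82 + 294) = 294/(s + 294.8).
Time constant τ = 1/294.8 = 0.00339 s.

τ = 0.00339 s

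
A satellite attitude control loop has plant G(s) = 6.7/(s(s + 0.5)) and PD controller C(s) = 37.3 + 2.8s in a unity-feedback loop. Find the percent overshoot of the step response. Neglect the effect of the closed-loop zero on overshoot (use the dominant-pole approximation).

8.95%

Forward path: (37.3 + 2.8s)·6.7/(s(s+0.5)). The closed-loop characteristic equation is s² + (0.5 + 6.7·2.8)s + 6.7·37.3 = 0.
That is s² + 19.26s + 249.9 = 0, so ω_n = 15.81 rad/s and ζ = 19.26/(2·15.81) = 0.6092.
%OS = 100·exp(−πζ/√(1−ζ²)) = 8.95%.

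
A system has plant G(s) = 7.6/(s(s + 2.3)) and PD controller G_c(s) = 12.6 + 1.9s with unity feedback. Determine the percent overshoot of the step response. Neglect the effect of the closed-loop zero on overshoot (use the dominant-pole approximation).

0.559%

Forward path: (12.6 + 1.9s)·7.6/(s(s+2.3)). The closed-loop characteristic equation is s² + (2.3 + 7.6·1.9)s + 7.6·12.6 = 0.
That is s² + 16.74s + 95.76 = 0, so ω_n = 9.786 rad/s and ζ = 16.74/(2·9.786) = 0.8553.
%OS = 100·exp(−πζ/√(1−ζ²)) = 0.559%.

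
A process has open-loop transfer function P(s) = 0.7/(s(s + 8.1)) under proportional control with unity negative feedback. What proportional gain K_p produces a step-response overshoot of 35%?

From %OS = 100·exp(−πζ/√(1−ζ²)) = 35%, ζ = −ln(0.35)/√(π²+ln²(0.35)) = 0.3169.
Characteristic equation s² + 8.1s + 0.7K_p = 0 gives ζ = 8.1/(2√(0.7K_p)).
Setting ζ = 0.3169: √(0.7K_p) = 8.1/(2·0.3169) = 12.78, so K_p = 163.3/0.7 = 233.

K_p = 233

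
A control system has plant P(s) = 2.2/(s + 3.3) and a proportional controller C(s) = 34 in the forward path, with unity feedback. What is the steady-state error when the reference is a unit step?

0.0423

The loop is type 0. Static position error constant K_pos = C(0)·P(0) = 34·0.6667 = 22.67.
Steady-state error to a unit step: e_ss = 1/(1+K_pos) = 1/23.67 = 0.0423.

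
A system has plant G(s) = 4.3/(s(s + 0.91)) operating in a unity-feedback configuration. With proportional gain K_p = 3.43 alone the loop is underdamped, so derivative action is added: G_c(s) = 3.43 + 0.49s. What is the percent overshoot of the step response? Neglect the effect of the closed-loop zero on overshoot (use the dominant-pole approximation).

26.1%

Forward path: (3.43 + 0.49s)·4.3/(s(s+0.91)). The closed-loop characteristic equation is s² + (0.91 + 4.3·0.49)s + 4.3·3.43 = 0.
That is s² + 3.017s + 14.75 = 0, so ω_n = 3.84 rad/s and ζ = 3.017/(2·3.84) = 0.3928.
%OS = 100·exp(−πζ/√(1−ζ²)) = 26.1%.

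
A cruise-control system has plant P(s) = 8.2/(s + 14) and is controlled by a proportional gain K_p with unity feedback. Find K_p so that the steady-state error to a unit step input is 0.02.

K_p = 83.7

For a type-0 loop with proportional control, e_ss = 1/(1 + K_p·P(0)).
P(0) = 0.5857. Require 1/(1 + K_p·0.5857) = 0.02, so 1 + 0.5857·K_p = 50.
K_p = (50 − 1)/0.5857 = 83.7.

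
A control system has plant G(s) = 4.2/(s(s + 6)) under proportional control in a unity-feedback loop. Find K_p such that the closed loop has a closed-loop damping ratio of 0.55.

Closed-loop characteristic equation: s² + 6s + K_p·4.2 = 0.
So ω_n = √(4.2K_p) and 2ζω_n = 6, giving ζ = 6/(2√(4.2K_p)).
Setting ζ = 0.55: √(4.2K_p) = 6/(2·0.55) = 5.455, so K_p = 29.75/4.2 = 7.08.

K_p = 7.08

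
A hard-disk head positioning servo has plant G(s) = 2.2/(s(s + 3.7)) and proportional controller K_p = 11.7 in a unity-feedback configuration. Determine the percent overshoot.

From 1 + K_pG(s) = 0: s² + 3.7s + 25.74 = 0 ⇒ ω_n = 5.073, ζ = 0.3646.
%OS = 100·exp(−πζ/√(1−ζ²)) = 100·exp(−π·0.3646/√0.867) = 29.2%.

29.2%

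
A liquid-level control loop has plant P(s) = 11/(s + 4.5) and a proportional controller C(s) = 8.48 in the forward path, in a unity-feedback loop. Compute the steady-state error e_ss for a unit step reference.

The loop is type 0. Static position error constant K_pos = C(0)·P(0) = 8.48·2.444 = 20.73.
Steady-state error to a unit step: e_ss = 1/(1+K_pos) = 1/21.73 = 0.046.

0.046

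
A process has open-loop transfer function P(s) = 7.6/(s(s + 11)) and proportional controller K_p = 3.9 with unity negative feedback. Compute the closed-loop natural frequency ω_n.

ω_n = 5.44 rad/s

With unity feedback the closed-loop characteristic equation is s² + 11s + 3.9·7.6 = s² + 11s + 29.64 = 0.
Matching s² + 2ζω_n s + ω_n²: ω_n = √29.64 = 5.444 rad/s and 2ζω_n = 11, so ζ = 11/(2·5.444) = 1.01.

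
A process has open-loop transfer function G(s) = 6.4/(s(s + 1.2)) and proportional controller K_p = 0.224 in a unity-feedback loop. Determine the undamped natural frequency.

ω_n = 1.2 rad/s

1 + K_p·G(s) = 0 gives s² + 1.2s + 1.434 = 0.
So ω_n² = 1.434 ⇒ ω_n = 1.197 rad/s, and ζ = 1.2/(2ω_n) = 0.501.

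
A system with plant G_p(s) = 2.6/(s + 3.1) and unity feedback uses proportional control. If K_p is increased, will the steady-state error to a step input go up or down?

The position error constant K_pos = K_p·G_p(0) grows with K_p, and e_ss = 1/(1+K_pos) falls.

decrease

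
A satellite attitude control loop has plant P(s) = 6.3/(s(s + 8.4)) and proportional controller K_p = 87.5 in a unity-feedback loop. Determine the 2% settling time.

Closed-loop characteristic equation: s² + 8.4s + 551.2 = 0, so ω_n = 23.48 rad/s and ζ = 8.4/(2·23.48) = 0.1789.
2% settling time T_s ≈ 4/(ζω_n) = 4/4.2 = 0.952 s.

T_s ≈ 0.952 s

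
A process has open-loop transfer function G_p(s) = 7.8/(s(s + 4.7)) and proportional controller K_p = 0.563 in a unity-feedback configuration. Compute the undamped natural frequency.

With unity feedback the closed-loop characteristic equation is s² + 4.7s + 0.563·7.8 = s² + 4.7s + 4.391 = 0.
Matching s² + 2ζω_n s + ω_n²: ω_n = √4.391 = 2.096 rad/s and 2ζω_n = 4.7, so ζ = 4.7/(2·2.096) = 1.12.

ω_n = 2.1 rad/s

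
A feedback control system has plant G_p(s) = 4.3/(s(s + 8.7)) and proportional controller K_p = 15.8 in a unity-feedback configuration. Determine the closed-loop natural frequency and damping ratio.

With unity feedback the closed-loop characteristic equation is s² + 8.7s + 15.8·4.3 = s² + 8.7s + 67.94 = 0.
So ω_n² = 67.94 ⇒ ω_n = 8.243 rad/s, and ζ = 8.7/(2ω_n) = 0.528.

ω_n = 8.24 rad/s, ζ = 0.528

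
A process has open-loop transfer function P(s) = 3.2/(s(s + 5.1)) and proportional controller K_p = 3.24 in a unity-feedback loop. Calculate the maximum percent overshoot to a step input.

1.7%

From 1 + K_pP(s) = 0: s² + 5.1s + 10.37 = 0 ⇒ ω_n = 3.22, ζ = 0.7919.
%OS = 100·exp(−πζ/√(1−ζ²)) = 100·exp(−π·0.7919/√0.3728) = 1.7%.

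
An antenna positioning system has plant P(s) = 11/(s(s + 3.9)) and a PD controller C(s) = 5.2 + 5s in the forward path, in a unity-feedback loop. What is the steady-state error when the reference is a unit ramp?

0.0682

The loop has one pole at the origin (type 1). Velocity error constant K_v = lim_{s→0} s·C(s)P(s) = 5.2·11/3.9 = 14.67.
Steady-state error to a unit ramp: e_ss = 1/K_v = 0.0682.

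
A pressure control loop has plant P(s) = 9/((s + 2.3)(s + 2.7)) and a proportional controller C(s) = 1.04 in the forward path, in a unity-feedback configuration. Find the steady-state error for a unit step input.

0.399

The loop is type 0. Static position error constant K_pos = C(0)·P(0) = 1.04·1.449 = 1.507.
Steady-state error to a unit step: e_ss = 1/(1+K_pos) = 1/2.507 = 0.399.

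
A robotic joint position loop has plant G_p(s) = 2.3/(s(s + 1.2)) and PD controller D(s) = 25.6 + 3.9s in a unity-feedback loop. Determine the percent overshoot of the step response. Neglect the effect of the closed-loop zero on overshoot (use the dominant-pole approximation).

6.2%

Forward path: (25.6 + 3.9s)·2.3/(s(s+1.2)). The closed-loop characteristic equation is s² + (1.2 + 2.3·3.9)s + 2.3·25.6 = 0.
That is s² + 10.17s + 58.88 = 0, so ω_n = 7.673 rad/s and ζ = 10.17/(2·7.673) = 0.6627.
%OS = 100·exp(−πζ/√(1−ζ²)) = 6.2%.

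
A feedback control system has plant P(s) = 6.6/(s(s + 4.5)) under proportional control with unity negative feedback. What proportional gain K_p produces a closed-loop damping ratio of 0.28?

K_p = 9.78

Closed-loop characteristic equation: s² + 4.5s + K_p·6.6 = 0.
So ω_n = √(6.6K_p) and 2ζω_n = 4.5, giving ζ = 4.5/(2√(6.6K_p)).
Setting ζ = 0.28: √(6.6K_p) = 4.5/(2·0.28) = 8.036, so K_p = 64.57/6.6 = 9.78.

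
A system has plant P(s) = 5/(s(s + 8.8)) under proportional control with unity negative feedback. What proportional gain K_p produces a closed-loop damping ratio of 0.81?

Closed-loop characteristic equation: s² + 8.8s + K_p·5 = 0.
So ω_n = √(5K_p) and 2ζω_n = 8.8, giving ζ = 8.8/(2√(5K_p)).
Setting ζ = 0.81: √(5K_p) = 8.8/(2·0.81) = 5.432, so K_p = 29.51/5 = 5.9.

K_p = 5.9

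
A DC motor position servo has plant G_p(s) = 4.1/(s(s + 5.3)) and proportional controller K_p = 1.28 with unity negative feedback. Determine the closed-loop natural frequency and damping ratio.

ω_n = 2.29 rad/s, ζ = 1.16

The closed-loop denominator is s(s+5.3) + 1.28·4.1 = s² + 5.3s + 5.248.
Matching s² + 2ζω_n s + ω_n²: ω_n = √5.248 = 2.291 rad/s and 2ζω_n = 5.3, so ζ = 5.3/(2·2.291) = 1.16.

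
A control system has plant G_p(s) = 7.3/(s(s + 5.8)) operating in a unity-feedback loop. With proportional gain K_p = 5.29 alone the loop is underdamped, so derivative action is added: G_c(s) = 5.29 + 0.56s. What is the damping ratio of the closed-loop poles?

Forward path: (5.29 + 0.56s)·7.3/(s(s+5.8)). The closed-loop characteristic equation is s² + (5.8 + 7.3·0.56)s + 7.3·5.29 = 0.
That is s² + 9.888s + 38.62 = 0, so ω_n = 6.214 rad/s and ζ = 9.888/(2·6.214) = 0.7956.

ζ = 0.796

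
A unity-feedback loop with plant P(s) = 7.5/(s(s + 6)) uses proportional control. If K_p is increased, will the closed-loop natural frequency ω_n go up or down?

increase

ω_n = √(7.5·K_p), which grows with K_p.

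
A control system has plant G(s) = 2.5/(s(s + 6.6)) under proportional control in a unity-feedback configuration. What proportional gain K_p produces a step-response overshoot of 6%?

K_p = 9.79

From %OS = 100·exp(−πζ/√(1−ζ²)) = 6%, ζ = −ln(0.06)/√(π²+ln²(0.06)) = 0.6671.
Characteristic equation s² + 6.6s + 2.5K_p = 0 gives ζ = 6.6/(2√(2.5K_p)).
Setting ζ = 0.6671: √(2.5K_p) = 6.6/(2·0.6671) = 4.947, so K_p = 24.47/2.5 = 9.79.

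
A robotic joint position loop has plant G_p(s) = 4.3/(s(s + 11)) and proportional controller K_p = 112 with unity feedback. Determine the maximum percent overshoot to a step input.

From 1 + K_pG_p(s) = 0: s² + 11s + 481.6 = 0 ⇒ ω_n = 21.95, ζ = 0.2506.
%OS = 100·exp(−πζ/√(1−ζ²)) = 100·exp(−π·0.2506/√0.9372) = 44.3%.

44.3%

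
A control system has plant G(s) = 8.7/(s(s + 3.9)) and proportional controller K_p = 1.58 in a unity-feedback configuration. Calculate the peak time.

T_p = 0.996 s

Closed-loop characteristic equation: s² + 3.9s + 13.75 = 0, so ω_n = 3.708 rad/s and ζ = 3.9/(2·3.708) = 0.526.
Damped frequency ω_d = ω_n√(1−ζ²) = 3.153 rad/s, so peak time T_p = π/ω_d = 0.996 s.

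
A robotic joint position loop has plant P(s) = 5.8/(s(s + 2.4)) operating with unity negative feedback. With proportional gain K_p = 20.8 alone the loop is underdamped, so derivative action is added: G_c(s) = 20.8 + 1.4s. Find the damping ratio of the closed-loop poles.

ζ = 0.479

Forward path: (20.8 + 1.4s)·5.8/(s(s+2.4)). The closed-loop characteristic equation is s² + (2.4 + 5.8·1.4)s + 5.8·20.8 = 0.
That is s² + 10.52s + 120.6 = 0, so ω_n = 10.98 rad/s and ζ = 10.52/(2·10.98) = 0.4789.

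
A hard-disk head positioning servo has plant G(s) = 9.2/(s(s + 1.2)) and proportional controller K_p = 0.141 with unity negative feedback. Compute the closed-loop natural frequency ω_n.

ω_n = 1.14 rad/s

With unity feedback the closed-loop characteristic equation is s² + 1.2s + 0.141·9.2 = s² + 1.2s + 1.297 = 0.
So ω_n² = 1.297 ⇒ ω_n = 1.139 rad/s, and ζ = 1.2/(2ω_n) = 0.527.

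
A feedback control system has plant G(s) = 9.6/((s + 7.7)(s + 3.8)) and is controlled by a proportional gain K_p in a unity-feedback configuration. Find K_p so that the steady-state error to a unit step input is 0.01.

For a type-0 loop with proportional control, e_ss = 1/(1 + K_p·G(0)).
G(0) = 0.3281. Require 1/(1 + K_p·0.3281) = 0.01, so 1 + 0.3281·K_p = 100.
K_p = (100 − 1)/0.3281 = 302.

K_p = 302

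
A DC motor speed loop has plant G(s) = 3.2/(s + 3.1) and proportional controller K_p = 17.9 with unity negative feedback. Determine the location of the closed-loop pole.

Closed-loop transfer function: T(s) = K_p·G(s)/(1 + K_p·G(s)) = 57.28/(s + 3.1 + 57.28) = 57.28/(s + 60.38).
The closed-loop pole is at s = −60.38.

s = -60.38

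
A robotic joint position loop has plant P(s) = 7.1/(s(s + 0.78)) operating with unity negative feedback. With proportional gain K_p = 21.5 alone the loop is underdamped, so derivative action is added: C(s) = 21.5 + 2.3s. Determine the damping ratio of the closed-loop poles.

ζ = 0.692

Forward path: (21.5 + 2.3s)·7.1/(s(s+0.78)). The closed-loop characteristic equation is s² + (0.78 + 7.1·2.3)s + 7.1·21.5 = 0.
That is s² + 17.11s + 152.7 = 0, so ω_n = 12.36 rad/s and ζ = 17.11/(2·12.36) = 0.6924.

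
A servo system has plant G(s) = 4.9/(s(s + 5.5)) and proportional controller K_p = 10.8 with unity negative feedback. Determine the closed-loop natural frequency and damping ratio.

ω_n = 7.27 rad/s, ζ = 0.378

With unity feedback the closed-loop characteristic equation is s² + 5.5s + 10.8·4.9 = s² + 5.5s + 52.92 = 0.
So ω_n² = 52.92 ⇒ ω_n = 7.275 rad/s, and ζ = 5.5/(2ω_n) = 0.378.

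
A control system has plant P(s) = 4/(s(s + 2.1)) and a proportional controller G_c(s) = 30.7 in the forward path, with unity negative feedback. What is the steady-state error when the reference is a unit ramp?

The loop has one pole at the origin (type 1). Velocity error constant K_v = lim_{s→0} s·G_c(s)P(s) = 30.7·4/2.1 = 58.48.
Steady-state error to a unit ramp: e_ss = 1/K_v = 0.0171.

0.0171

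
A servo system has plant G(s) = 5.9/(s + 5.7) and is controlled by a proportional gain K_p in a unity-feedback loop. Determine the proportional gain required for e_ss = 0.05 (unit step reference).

The loop is type 0, so e_ss(step) = 1/(1 + K_pos) with K_pos = K_p·G(0).
G(0) = 1.035. Require 1/(1 + K_p·1.035) = 0.05, so 1 + 1.035·K_p = 20.
K_p = (20 − 1)/1.035 = 18.4.

K_p = 18.4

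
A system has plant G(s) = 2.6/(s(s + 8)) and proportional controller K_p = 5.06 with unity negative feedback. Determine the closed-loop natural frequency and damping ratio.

ω_n = 3.63 rad/s, ζ = 1.1

The closed-loop denominator is s(s+8) + 5.06·2.6 = s² + 8s + 13.16.
Matching s² + 2ζω_n s + ω_n²: ω_n = √13.16 = 3.627 rad/s and 2ζω_n = 8, so ζ = 8/(2·3.627) = 1.1.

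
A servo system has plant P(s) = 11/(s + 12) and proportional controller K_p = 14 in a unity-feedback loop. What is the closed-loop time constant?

τ = 0.00602 s

Closed-loop transfer function: T(s) = K_p·P(s)/(1 + K_p·P(s)) = 154/(s + 12 + 154) = 154/(s + 166).
Time constant τ = 1/166 = 0.00602 s.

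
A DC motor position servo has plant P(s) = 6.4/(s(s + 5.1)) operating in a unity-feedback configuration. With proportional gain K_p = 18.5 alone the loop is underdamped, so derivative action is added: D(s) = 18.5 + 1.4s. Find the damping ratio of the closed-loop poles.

ζ = 0.646

Forward path: (18.5 + 1.4s)·6.4/(s(s+5.1)). The closed-loop characteristic equation is s² + (5.1 + 6.4·1.4)s + 6.4·18.5 = 0.
That is s² + 14.06s + 118.4 = 0, so ω_n = 10.88 rad/s and ζ = 14.06/(2·10.88) = 0.6461.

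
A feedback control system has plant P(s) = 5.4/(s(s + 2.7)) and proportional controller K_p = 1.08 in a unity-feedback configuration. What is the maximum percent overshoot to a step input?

12%

The closed-loop denominator s² + 2.7s + 5.832 gives ω_n = √5.832 = 2.415 and ζ = 2.7/(2ω_n) = 0.559.
%OS = 100·exp(−πζ/√(1−ζ²)) = 100·exp(−π·0.559/√0.6875) = 12%.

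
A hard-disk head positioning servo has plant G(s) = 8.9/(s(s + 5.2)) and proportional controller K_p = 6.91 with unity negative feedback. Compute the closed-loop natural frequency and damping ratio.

ω_n = 7.84 rad/s, ζ = 0.332

With unity feedback the closed-loop characteristic equation is s² + 5.2s + 6.91·8.9 = s² + 5.2s + 61.5 = 0.
So ω_n² = 61.5 ⇒ ω_n = 7.842 rad/s, and ζ = 5.2/(2ω_n) = 0.332.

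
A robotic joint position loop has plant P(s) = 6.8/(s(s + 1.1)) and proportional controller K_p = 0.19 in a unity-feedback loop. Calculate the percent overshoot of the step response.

Closed-loop characteristic equation: s² + 1.1s + 1.292 = 0, so ω_n = 1.137 rad/s and ζ = 1.1/(2·1.137) = 0.4839.
%OS = 100·exp(−πζ/√(1−ζ²)) = 100·exp(−π·0.4839/√0.7659) = 17.6%.

17.6%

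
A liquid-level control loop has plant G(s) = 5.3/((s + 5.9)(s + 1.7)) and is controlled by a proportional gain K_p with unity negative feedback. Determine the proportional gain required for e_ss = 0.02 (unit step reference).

Steady-state error for a unit step on this type-0 loop is 1/(1 + K_p·G(0)).
G(0) = 0.5284. Require 1/(1 + K_p·0.5284) = 0.02, so 1 + 0.5284·K_p = 50.
K_p = (50 − 1)/0.5284 = 92.7.

K_p = 92.7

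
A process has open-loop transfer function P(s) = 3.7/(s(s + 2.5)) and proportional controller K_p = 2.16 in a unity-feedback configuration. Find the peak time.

From 1 + K_pP(s) = 0: s² + 2.5s + 7.992 = 0 ⇒ ω_n = 2.827, ζ = 0.4422.
Damped frequency ω_d = ω_n√(1−ζ²) = 2.536 rad/s, so peak time T_p = π/ω_d = 1.24 s.

T_p = 1.24 s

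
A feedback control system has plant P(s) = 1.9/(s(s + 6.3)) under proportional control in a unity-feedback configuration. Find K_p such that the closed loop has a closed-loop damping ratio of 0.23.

K_p = 98.7

Closed-loop characteristic equation: s² + 6.3s + K_p·1.9 = 0.
So ω_n = √(1.9K_p) and 2ζω_n = 6.3, giving ζ = 6.3/(2√(1.9K_p)).
Setting ζ = 0.23: √(1.9K_p) = 6.3/(2·0.23) = 13.7, so K_p = 187.6/1.9 = 98.7.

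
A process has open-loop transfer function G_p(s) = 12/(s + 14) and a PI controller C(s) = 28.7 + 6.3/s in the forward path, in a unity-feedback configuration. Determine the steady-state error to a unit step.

The open loop C(s)G_p(s) has a pole at the origin (type 1), so the static position error constant is infinite and e_ss = 1/(1+∞) = 0.

0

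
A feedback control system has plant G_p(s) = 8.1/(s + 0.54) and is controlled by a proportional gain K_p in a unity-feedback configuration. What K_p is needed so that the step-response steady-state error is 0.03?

K_p = 2.16

The loop is type 0, so e_ss(step) = 1/(1 + K_pos) with K_pos = K_p·G_p(0).
G_p(0) = 15. Require 1/(1 + K_p·15) = 0.03, so 1 + 15·K_p = 33.33.
K_p = (33.33 − 1)/15 = 2.16.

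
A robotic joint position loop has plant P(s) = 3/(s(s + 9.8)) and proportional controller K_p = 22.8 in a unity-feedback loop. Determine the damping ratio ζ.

With unity feedback the closed-loop characteristic equation is s² + 9.8s + 22.8·3 = s² + 9.8s + 68.4 = 0.
So ω_n² = 68.4 ⇒ ω_n = 8.27 rad/s, and ζ = 9.8/(2ω_n) = 0.592.

ζ = 0.592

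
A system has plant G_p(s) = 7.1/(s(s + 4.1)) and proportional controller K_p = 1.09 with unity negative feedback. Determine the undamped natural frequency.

ω_n = 2.78 rad/s

With unity feedback the closed-loop characteristic equation is s² + 4.1s + 1.09·7.1 = s² + 4.1s + 7.739 = 0.
Matching s² + 2ζω_n s + ω_n²: ω_n = √7.739 = 2.782 rad/s and 2ζω_n = 4.1, so ζ = 4.1/(2·2.782) = 0.737.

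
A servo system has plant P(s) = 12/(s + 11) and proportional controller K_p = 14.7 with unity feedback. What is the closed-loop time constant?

τ = 0.00534 s

Closed-loop transfer function: T(s) = K_p·P(s)/(1 + K_p·P(s)) = 176.4/(s + 11 + 176.4) = 176.4/(s + 187.4).
Time constant τ = 1/187.4 = 0.00534 s.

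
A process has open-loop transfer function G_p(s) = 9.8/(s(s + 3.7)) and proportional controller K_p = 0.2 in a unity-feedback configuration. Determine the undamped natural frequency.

With unity feedback the closed-loop characteristic equation is s² + 3.7s + 0.2·9.8 = s² + 3.7s + 1.96 = 0.
So ω_n² = 1.96 ⇒ ω_n = 1.4 rad/s, and ζ = 3.7/(2ω_n) = 1.32.

ω_n = 1.4 rad/s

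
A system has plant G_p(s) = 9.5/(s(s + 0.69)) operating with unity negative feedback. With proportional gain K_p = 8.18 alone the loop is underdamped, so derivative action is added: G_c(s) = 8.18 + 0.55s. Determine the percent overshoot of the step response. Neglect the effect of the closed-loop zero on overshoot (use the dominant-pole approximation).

Forward path: (8.18 + 0.55s)·9.5/(s(s+0.69)). The closed-loop characteristic equation is s² + (0.69 + 9.5·0.55)s + 9.5·8.18 = 0.
That is s² + 5.915s + 77.71 = 0, so ω_n = 8.815 rad/s and ζ = 5.915/(2·8.815) = 0.3355.
%OS = 100·exp(−πζ/√(1−ζ²)) = 32.7%.

32.7%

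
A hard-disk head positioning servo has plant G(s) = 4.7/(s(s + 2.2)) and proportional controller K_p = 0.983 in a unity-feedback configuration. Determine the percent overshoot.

The closed-loop denominator s² + 2.2s + 4.62 gives ω_n = √4.62 = 2.149 and ζ = 2.2/(2ω_n) = 0.5118.
%OS = 100·exp(−πζ/√(1−ζ²)) = 100·exp(−π·0.5118/√0.7381) = 15.4%.

15.4%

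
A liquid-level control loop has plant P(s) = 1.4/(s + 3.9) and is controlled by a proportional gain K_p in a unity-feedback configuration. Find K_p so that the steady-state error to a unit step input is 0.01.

The loop is type 0, so e_ss(step) = 1/(1 + K_pos) with K_pos = K_p·P(0).
P(0) = 0.359. Require 1/(1 + K_p·0.359) = 0.01, so 1 + 0.359·K_p = 100.
K_p = (100 − 1)/0.359 = 276.

K_p = 276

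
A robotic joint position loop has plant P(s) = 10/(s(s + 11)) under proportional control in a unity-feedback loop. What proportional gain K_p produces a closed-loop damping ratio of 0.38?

K_p = 20.9

Closed-loop characteristic equation: s² + 11s + K_p·10 = 0.
So ω_n = √(10K_p) and 2ζω_n = 11, giving ζ = 11/(2√(10K_p)).
Setting ζ = 0.38: √(10K_p) = 11/(2·0.38) = 14.47, so K_p = 209.5/10 = 20.9.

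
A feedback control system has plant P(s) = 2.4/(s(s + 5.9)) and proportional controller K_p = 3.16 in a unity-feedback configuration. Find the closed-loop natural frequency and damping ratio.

With unity feedback the closed-loop characteristic equation is s² + 5.9s + 3.16·2.4 = s² + 5.9s + 7.584 = 0.
So ω_n² = 7.584 ⇒ ω_n = 2.754 rad/s, and ζ = 5.9/(2ω_n) = 1.07.

ω_n = 2.75 rad/s, ζ = 1.07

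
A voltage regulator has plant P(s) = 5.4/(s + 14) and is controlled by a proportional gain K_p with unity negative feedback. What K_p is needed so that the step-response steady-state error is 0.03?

The loop is type 0, so e_ss(step) = 1/(1 + K_pos) with K_pos = K_p·P(0).
P(0) = 0.3857. Require 1/(1 + K_p·0.3857) = 0.03, so 1 + 0.3857·K_p = 33.33.
K_p = (33.33 − 1)/0.3857 = 83.8.

K_p = 83.8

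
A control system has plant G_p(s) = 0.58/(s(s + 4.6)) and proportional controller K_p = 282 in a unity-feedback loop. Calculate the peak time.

Closed-loop characteristic equation: s² + 4.6s + 163.6 = 0, so ω_n = 12.79 rad/s and ζ = 4.6/(2·12.79) = 0.1798.
Damped frequency ω_d = ω_n√(1−ζ²) = 12.58 rad/s, so peak time T_p = π/ω_d = 0.25 s.

T_p = 0.25 s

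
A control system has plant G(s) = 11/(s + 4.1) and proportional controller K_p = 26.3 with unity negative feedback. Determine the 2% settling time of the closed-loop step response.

T_s ≈ 0.0136 s

Closed-loop transfer function: T(s) = K_p·G(s)/(1 + K_p·G(s)) = 289.3/(s + 4.1 + 289.3) = 289.3/(s + 293.4).
Time constant τ = 1/293.4 = 0.003408 s, so the 2% settling time is about 4τ = 0.0136 s.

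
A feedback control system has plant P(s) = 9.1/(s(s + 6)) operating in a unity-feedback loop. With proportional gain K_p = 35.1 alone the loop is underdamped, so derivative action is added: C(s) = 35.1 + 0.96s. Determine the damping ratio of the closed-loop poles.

Forward path: (35.1 + 0.96s)·9.1/(s(s+6)). The closed-loop characteristic equation is s² + (6 + 9.1·0.96)s + 9.1·35.1 = 0.
That is s² + 14.74s + 319.4 = 0, so ω_n = 17.87 rad/s and ζ = 14.74/(2·17.87) = 0.4123.

ζ = 0.412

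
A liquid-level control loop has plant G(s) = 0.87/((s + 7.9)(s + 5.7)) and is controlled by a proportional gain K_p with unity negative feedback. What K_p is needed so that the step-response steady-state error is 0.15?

K_p = 293

The loop is type 0, so e_ss(step) = 1/(1 + K_pos) with K_pos = K_p·G(0).
G(0) = 0.01932. Require 1/(1 + K_p·0.01932) = 0.15, so 1 + 0.01932·K_p = 6.667.
K_p = (6.667 − 1)/0.01932 = 293.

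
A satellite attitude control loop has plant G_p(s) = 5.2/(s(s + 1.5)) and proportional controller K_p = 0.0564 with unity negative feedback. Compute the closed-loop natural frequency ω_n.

ω_n = 0.542 rad/s

The closed-loop denominator is s(s+1.5) + 0.0564·5.2 = s² + 1.5s + 0.2933.
Matching s² + 2ζω_n s + ω_n²: ω_n = √0.2933 = 0.5416 rad/s and 2ζω_n = 1.5, so ζ = 1.5/(2·0.5416) = 1.38.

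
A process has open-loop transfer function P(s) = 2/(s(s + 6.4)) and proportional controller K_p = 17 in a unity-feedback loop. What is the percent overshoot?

The closed-loop denominator s² + 6.4s + 34 gives ω_n = √34 = 5.831 and ζ = 6.4/(2ω_n) = 0.5488.
%OS = 100·exp(−πζ/√(1−ζ²)) = 100·exp(−π·0.5488/√0.6988) = 12.7%.

12.7%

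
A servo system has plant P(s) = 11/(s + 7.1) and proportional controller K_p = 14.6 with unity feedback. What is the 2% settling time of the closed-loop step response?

T_s ≈ 0.0239 s

Closed-loop transfer function: T(s) = K_p·P(s)/(1 + K_p·P(s)) = 160.6/(s + 7.1 + 160.6) = 160.6/(s + 167.7).
Time constant τ = 1/167.7 = 0.005963 s, so the 2% settling time is about 4τ = 0.0239 s.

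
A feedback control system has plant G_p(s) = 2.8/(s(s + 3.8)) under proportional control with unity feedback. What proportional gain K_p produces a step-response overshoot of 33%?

K_p = 11.6

From %OS = 100·exp(−πζ/√(1−ζ²)) = 33%, ζ = −ln(0.33)/√(π²+ln²(0.33)) = 0.3328.
Characteristic equation s² + 3.8s + 2.8K_p = 0 gives ζ = 3.8/(2√(2.8K_p)).
Setting ζ = 0.3328: √(2.8K_p) = 3.8/(2·0.3328) = 5.709, so K_p = 32.6/2.8 = 11.6.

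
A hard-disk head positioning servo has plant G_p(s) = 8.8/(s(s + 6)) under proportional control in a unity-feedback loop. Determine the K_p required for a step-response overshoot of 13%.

From %OS = 100·exp(−πζ/√(1−ζ²)) = 13%, ζ = −ln(0.13)/√(π²+ln²(0.13)) = 0.5446.
Characteristic equation s² + 6s + 8.8K_p = 0 gives ζ = 6/(2√(8.8K_p)).
Setting ζ = 0.5446: √(8.8K_p) = 6/(2·0.5446) = 5.508, so K_p = 30.34/8.8 = 3.45.

K_p = 3.45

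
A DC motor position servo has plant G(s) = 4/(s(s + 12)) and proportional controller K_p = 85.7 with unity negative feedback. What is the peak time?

The closed-loop denominator s² + 12s + 342.8 gives ω_n = √342.8 = 18.51 and ζ = 12/(2ω_n) = 0.3241.
Damped frequency ω_d = ω_n√(1−ζ²) = 17.52 rad/s, so peak time T_p = π/ω_d = 0.179 s.

T_p = 0.179 s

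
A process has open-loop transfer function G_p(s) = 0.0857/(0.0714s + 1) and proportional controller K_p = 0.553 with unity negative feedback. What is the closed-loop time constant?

Closed loop: T(s) = K_p·G_p/(1+K_p·G_p) = 0.04739/(0.0714s + 1 + 0.04739), with pole at s = −(1 + 0.04739)/0.0714 = −14.67.
Closed-loop time constant τ = 1/14.67 = 0.0682 s.

τ = 0.0682 s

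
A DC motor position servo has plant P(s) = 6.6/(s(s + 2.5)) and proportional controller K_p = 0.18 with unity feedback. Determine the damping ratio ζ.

The closed-loop denominator is s(s+2.5) + 0.18·6.6 = s² + 2.5s + 1.188.
Matching s² + 2ζω_n s + ω_n²: ω_n = √1.188 = 1.09 rad/s and 2ζω_n = 2.5, so ζ = 2.5/(2·1.09) = 1.15.

ζ = 1.15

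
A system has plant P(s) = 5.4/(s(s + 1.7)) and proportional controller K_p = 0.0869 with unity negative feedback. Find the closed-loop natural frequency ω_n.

ω_n = 0.685 rad/s

1 + K_p·P(s) = 0 gives s² + 1.7s + 0.4693 = 0.
Matching s² + 2ζω_n s + ω_n²: ω_n = √0.4693 = 0.685 rad/s and 2ζω_n = 1.7, so ζ = 1.7/(2·0.685) = 1.24.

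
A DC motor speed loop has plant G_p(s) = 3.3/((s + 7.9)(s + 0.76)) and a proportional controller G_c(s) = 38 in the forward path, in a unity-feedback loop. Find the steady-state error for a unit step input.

0.0457

The loop is type 0. Static position error constant K_pos = G_c(0)·G_p(0) = 38·0.5496 = 20.89.
Steady-state error to a unit step: e_ss = 1/(1+K_pos) = 1/21.89 = 0.0457.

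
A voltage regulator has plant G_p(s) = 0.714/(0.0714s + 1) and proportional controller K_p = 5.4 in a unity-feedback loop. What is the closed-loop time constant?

τ = 0.0147 s

Closed loop: T(s) = K_p·G_p/(1+K_p·G_p) = 3.856/(0.0714s + 1 + 3.856), with pole at s = −(1 + 3.856)/0.0714 = −68.01.
Closed-loop time constant τ = 1/68.01 = 0.0147 s.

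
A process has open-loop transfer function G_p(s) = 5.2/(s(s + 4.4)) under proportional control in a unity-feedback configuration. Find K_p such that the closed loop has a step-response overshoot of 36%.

K_p = 9.73

From %OS = 100·exp(−πζ/√(1−ζ²)) = 36%, ζ = −ln(0.36)/√(π²+ln²(0.36)) = 0.3093.
Characteristic equation s² + 4.4s + 5.2K_p = 0 gives ζ = 4.4/(2√(5.2K_p)).
Setting ζ = 0.3093: √(5.2K_p) = 4.4/(2·0.3093) = 7.114, so K_p = 50.61/5.2 = 9.73.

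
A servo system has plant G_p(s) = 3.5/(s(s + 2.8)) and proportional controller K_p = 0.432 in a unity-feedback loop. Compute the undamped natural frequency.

ω_n = 1.23 rad/s

1 + K_p·G_p(s) = 0 gives s² + 2.8s + 1.512 = 0.
So ω_n² = 1.512 ⇒ ω_n = 1.23 rad/s, and ζ = 2.8/(2ω_n) = 1.14.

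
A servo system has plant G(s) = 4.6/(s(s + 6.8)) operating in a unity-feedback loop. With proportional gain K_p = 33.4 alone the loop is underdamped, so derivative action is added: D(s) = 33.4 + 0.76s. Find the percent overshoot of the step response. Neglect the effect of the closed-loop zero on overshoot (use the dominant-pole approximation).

Forward path: (33.4 + 0.76s)·4.6/(s(s+6.8)). The closed-loop characteristic equation is s² + (6.8 + 4.6·0.76)s + 4.6·33.4 = 0.
That is s² + 10.3s + 153.6 = 0, so ω_n = 12.4 rad/s and ζ = 10.3/(2·12.4) = 0.4153.
%OS = 100·exp(−πζ/√(1−ζ²)) = 23.8%.

23.8%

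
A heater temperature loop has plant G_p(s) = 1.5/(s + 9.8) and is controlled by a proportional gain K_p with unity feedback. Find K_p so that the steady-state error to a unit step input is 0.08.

K_p = 75.1

For a type-0 loop with proportional control, e_ss = 1/(1 + K_p·G_p(0)).
G_p(0) = 0.1531. Require 1/(1 + K_p·0.1531) = 0.08, so 1 + 0.1531·K_p = 12.5.
K_p = (12.5 − 1)/0.1531 = 75.1.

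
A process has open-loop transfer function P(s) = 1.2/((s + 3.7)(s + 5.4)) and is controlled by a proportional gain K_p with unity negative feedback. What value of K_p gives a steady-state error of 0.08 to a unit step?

Steady-state error for a unit step on this type-0 loop is 1/(1 + K_p·P(0)).
P(0) = 0.06006. Require 1/(1 + K_p·0.06006) = 0.08, so 1 + 0.06006·K_p = 12.5.
K_p = (12.5 − 1)/0.06006 = 191.

K_p = 191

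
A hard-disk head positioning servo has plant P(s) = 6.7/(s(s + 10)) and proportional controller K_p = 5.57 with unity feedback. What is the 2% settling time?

The closed-loop denominator s² + 10s + 37.32 gives ω_n = √37.32 = 6.109 and ζ = 10/(2ω_n) = 0.8185.
2% settling time T_s ≈ 4/(ζω_n) = 4/5 = 0.8 s.

T_s ≈ 0.8 s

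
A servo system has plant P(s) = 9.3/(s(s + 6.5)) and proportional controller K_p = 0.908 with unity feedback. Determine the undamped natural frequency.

ω_n = 2.91 rad/s

1 + K_p·P(s) = 0 gives s² + 6.5s + 8.444 = 0.
Matching s² + 2ζω_n s + ω_n²: ω_n = √8.444 = 2.906 rad/s and 2ζω_n = 6.5, so ζ = 6.5/(2·2.906) = 1.12.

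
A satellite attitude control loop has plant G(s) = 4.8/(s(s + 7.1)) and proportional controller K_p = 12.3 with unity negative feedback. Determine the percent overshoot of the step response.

Closed-loop characteristic equation: s² + 7.1s + 59.04 = 0, so ω_n = 7.684 rad/s and ζ = 7.1/(2·7.684) = 0.462.
%OS = 100·exp(−πζ/√(1−ζ²)) = 100·exp(−π·0.462/√0.7865) = 19.5%.

19.5%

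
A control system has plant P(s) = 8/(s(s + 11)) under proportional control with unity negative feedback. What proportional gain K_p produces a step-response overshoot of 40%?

K_p = 48.2

From %OS = 100·exp(−πζ/√(1−ζ²)) = 40%, ζ = −ln(0.4)/√(π²+ln²(0.4)) = 0.28.
Characteristic equation s² + 11s + 8K_p = 0 gives ζ = 11/(2√(8K_p)).
Setting ζ = 0.28: √(8K_p) = 11/(2·0.28) = 19.64, so K_p = 385.8/8 = 48.2.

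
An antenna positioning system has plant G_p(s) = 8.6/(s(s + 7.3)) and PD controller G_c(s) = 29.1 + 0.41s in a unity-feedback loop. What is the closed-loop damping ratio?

Forward path: (29.1 + 0.41s)·8.6/(s(s+7.3)). The closed-loop characteristic equation is s² + (7.3 + 8.6·0.41)s + 8.6·29.1 = 0.
That is s² + 10.83s + 250.3 = 0, so ω_n = 15.82 rad/s and ζ = 10.83/(2·15.82) = 0.3422.

ζ = 0.342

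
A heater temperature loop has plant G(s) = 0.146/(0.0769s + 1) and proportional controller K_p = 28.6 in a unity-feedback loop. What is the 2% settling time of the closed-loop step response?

Closed loop: T(s) = K_p·G/(1+K_p·G) = 4.176/(0.0769s + 1 + 4.176), with pole at s = −(1 + 4.176)/0.0769 = −67.3.
τ = 1/67.3 = 0.01486 s, so 2% settling time ≈ 4τ = 0.0594 s.

T_s ≈ 0.0594 s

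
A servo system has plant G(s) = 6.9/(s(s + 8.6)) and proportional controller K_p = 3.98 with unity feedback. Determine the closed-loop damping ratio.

ζ = 0.821

1 + K_p·G(s) = 0 gives s² + 8.6s + 27.46 = 0.
Matching s² + 2ζω_n s + ω_n²: ω_n = √27.46 = 5.24 rad/s and 2ζω_n = 8.6, so ζ = 8.6/(2·5.24) = 0.821.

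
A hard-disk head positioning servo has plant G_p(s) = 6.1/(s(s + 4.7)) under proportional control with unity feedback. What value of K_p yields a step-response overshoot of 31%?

From %OS = 100·exp(−πζ/√(1−ζ²)) = 31%, ζ = −ln(0.31)/√(π²+ln²(0.31)) = 0.3493.
Characteristic equation s² + 4.7s + 6.1K_p = 0 gives ζ = 4.7/(2√(6.1K_p)).
Setting ζ = 0.3493: √(6.1K_p) = 4.7/(2·0.3493) = 6.727, so K_p = 45.26/6.1 = 7.42.

K_p = 7.42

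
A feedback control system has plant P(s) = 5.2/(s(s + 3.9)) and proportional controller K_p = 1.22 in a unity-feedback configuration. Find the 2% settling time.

T_s ≈ 2.05 s

Closed-loop characteristic equation: s² + 3.9s + 6.344 = 0, so ω_n = 2.519 rad/s and ζ = 3.9/(2·2.519) = 0.7742.
2% settling time T_s ≈ 4/(ζω_n) = 4/1.95 = 2.05 s.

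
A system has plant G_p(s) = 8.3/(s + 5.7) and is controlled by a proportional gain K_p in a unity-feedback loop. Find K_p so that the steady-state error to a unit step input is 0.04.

K_p = 16.5

Steady-state error for a unit step on this type-0 loop is 1/(1 + K_p·G_p(0)).
G_p(0) = 1.456. Require 1/(1 + K_p·1.456) = 0.04, so 1 + 1.456·K_p = 25.
K_p = (25 − 1)/1.456 = 16.5.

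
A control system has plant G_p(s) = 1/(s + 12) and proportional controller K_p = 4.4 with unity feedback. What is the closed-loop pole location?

Closed-loop transfer function: T(s) = K_p·G_p(s)/(1 + K_p·G_p(s)) = 4.4/(s + 12 + 4.4) = 4.4/(s + 16.4).
The closed-loop pole is at s = −16.4.

s = -16.4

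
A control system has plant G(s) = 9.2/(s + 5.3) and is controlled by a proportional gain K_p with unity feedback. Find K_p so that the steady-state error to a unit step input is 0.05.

K_p = 10.9

The loop is type 0, so e_ss(step) = 1/(1 + K_pos) with K_pos = K_p·G(0).
G(0) = 1.736. Require 1/(1 + K_p·1.736) = 0.05, so 1 + 1.736·K_p = 20.
K_p = (20 − 1)/1.736 = 10.9.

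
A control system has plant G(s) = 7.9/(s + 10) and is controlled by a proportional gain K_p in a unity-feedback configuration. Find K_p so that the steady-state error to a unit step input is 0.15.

K_p = 7.17

For a type-0 loop with proportional control, e_ss = 1/(1 + K_p·G(0)).
G(0) = 0.79. Require 1/(1 + K_p·0.79) = 0.15, so 1 + 0.79·K_p = 6.667.
K_p = (6.667 − 1)/0.79 = 7.17.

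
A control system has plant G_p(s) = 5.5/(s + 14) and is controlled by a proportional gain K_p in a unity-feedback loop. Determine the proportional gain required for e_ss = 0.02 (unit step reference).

Steady-state error for a unit step on this type-0 loop is 1/(1 + K_p·G_p(0)).
G_p(0) = 0.3929. Require 1/(1 + K_p·0.3929) = 0.02, so 1 + 0.3929·K_p = 50.
K_p = (50 − 1)/0.3929 = 125.

K_p = 125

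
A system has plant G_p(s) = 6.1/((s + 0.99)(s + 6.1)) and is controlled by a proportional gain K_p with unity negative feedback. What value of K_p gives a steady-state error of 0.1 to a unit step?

K_p = 8.91

For a type-0 loop with proportional control, e_ss = 1/(1 + K_p·G_p(0)).
G_p(0) = 1.01. Require 1/(1 + K_p·1.01) = 0.1, so 1 + 1.01·K_p = 10.
K_p = (10 − 1)/1.01 = 8.91.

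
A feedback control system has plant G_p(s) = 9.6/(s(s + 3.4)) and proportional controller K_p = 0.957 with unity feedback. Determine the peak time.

The closed-loop denominator s² + 3.4s + 9.187 gives ω_n = √9.187 = 3.031 and ζ = 3.4/(2ω_n) = 0.5609.
Damped frequency ω_d = ω_n√(1−ζ²) = 2.509 rad/s, so peak time T_p = π/ω_d = 1.25 s.

T_p = 1.25 s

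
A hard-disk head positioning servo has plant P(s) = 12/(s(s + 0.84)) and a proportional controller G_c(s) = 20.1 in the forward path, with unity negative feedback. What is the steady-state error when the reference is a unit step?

0

The open loop G_c(s)P(s) has a pole at the origin (type 1), so the static position error constant is infinite and e_ss = 1/(1+∞) = 0.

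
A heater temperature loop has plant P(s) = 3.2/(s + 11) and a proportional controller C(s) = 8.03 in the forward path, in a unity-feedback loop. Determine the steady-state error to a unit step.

0.3

The loop is type 0. Static position error constant K_pos = C(0)·P(0) = 8.03·0.2909 = 2.336.
Steady-state error to a unit step: e_ss = 1/(1+K_pos) = 1/3.336 = 0.3.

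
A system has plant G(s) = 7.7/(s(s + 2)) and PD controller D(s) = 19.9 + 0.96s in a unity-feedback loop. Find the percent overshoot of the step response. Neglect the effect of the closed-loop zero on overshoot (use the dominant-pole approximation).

27.6%

Forward path: (19.9 + 0.96s)·7.7/(s(s+2)). The closed-loop characteristic equation is s² + (2 + 7.7·0.96)s + 7.7·19.9 = 0.
That is s² + 9.392s + 153.2 = 0, so ω_n = 12.38 rad/s and ζ = 9.392/(2·12.38) = 0.3794.
%OS = 100·exp(−πζ/√(1−ζ²)) = 27.6%.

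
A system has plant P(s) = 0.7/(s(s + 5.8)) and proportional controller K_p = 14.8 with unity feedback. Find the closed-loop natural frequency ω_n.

The closed-loop denominator is s(s+5.8) + 14.8·0.7 = s² + 5.8s + 10.36.
So ω_n² = 10.36 ⇒ ω_n = 3.219 rad/s, and ζ = 5.8/(2ω_n) = 0.901.

ω_n = 3.22 rad/s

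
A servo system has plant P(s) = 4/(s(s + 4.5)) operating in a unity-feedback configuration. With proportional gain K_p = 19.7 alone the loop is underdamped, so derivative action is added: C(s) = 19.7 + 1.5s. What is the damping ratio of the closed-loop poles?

Forward path: (19.7 + 1.5s)·4/(s(s+4.5)). The closed-loop characteristic equation is s² + (4.5 + 4·1.5)s + 4·19.7 = 0.
That is s² + 10.5s + 78.8 = 0, so ω_n = 8.877 rad/s and ζ = 10.5/(2·8.877) = 0.5914.

ζ = 0.591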